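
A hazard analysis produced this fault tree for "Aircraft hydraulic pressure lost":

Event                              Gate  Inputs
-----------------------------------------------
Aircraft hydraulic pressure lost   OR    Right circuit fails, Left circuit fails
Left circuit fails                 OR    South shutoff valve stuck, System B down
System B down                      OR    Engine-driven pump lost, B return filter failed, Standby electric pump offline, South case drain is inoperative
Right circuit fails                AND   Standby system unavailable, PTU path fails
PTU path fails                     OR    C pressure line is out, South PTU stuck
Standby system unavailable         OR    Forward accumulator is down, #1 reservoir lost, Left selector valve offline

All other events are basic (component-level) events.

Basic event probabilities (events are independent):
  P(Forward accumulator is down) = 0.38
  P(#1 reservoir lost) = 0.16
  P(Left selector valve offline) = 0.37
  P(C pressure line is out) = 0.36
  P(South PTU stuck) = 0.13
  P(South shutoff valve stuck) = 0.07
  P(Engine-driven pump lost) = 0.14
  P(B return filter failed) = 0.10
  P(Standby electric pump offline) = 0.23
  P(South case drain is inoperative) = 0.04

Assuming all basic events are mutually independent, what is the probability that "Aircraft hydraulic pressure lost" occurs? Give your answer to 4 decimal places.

P(Standby system unavailable) [OR] = 1 − (1−0.38) × (1−0.16) × (1−0.37) = 0.671896
P(PTU path fails) [OR] = 1 − (1−0.36) × (1−0.13) = 0.443200
P(Right circuit fails) [AND] = 0.671896 × 0.443200 = 0.297784
P(System B down) [OR] = 1 − (1−0.14) × (1−0.10) × (1−0.23) × (1−0.04) = 0.427859
P(Left circuit fails) [OR] = 1 − (1−0.07) × (1−0.427859) = 0.467909
P(Aircraft hydraulic pressure lost) [OR] = 1 − (1−0.297784) × (1−0.467909) = 0.626357
Rounded to 4 decimal places: P(Aircraft hydraulic pressure lost) ≈ 0.6264.

0.6264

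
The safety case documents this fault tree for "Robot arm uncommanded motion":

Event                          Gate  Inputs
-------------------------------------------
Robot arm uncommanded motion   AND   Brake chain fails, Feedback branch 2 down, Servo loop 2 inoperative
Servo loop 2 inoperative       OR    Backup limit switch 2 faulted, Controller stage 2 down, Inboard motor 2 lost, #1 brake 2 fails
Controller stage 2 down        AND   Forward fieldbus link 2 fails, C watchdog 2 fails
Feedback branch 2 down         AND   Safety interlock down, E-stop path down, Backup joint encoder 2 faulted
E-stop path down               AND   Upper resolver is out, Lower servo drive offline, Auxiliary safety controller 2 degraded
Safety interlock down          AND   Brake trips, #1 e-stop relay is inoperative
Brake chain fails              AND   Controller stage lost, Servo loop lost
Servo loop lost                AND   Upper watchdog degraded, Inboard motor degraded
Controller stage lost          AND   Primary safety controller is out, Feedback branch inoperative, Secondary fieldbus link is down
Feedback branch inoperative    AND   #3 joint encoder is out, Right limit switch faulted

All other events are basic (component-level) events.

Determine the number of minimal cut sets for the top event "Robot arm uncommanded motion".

Feedback branch inoperative [AND]: one cut set from each child combined → 1 × 1 = 1 cut set(s).
Controller stage lost [AND]: one cut set from each child combined → 1 × 1 × 1 = 1 cut set(s).
Servo loop lost [AND]: one cut set from each child combined → 1 × 1 = 1 cut set(s).
Brake chain fails [AND]: one cut set from each child combined → 1 × 1 = 1 cut set(s).
Safety interlock down [AND]: one cut set from each child combined → 1 × 1 = 1 cut set(s).
E-stop path down [AND]: one cut set from each child combined → 1 × 1 × 1 = 1 cut set(s).
Feedback branch 2 down [AND]: one cut set from each child combined → 1 × 1 × 1 = 1 cut set(s).
Controller stage 2 down [AND]: one cut set from each child combined → 1 × 1 = 1 cut set(s).
Servo loop 2 inoperative [OR]: union of children's cut sets → 4 cut set(s).
Robot arm uncommanded motion [AND]: one cut set from each child combined → 1 × 1 × 4 = 4 cut set(s).
Minimal cut sets: {#1 e-stop relay is inoperative, #3 joint encoder is out, Auxiliary safety controller 2 degraded, Backup joint encoder 2 faulted, Backup limit switch 2 faulted, Brake trips, Inboard motor degraded, Lower servo drive offline, Primary safety controller is out, Right limit switch faulted, Secondary fieldbus link is down, Upper resolver is out, Upper watchdog degraded}; {#1 e-stop relay is inoperative, #3 joint encoder is out, Auxiliary safety controller 2 degraded, Backup joint encoder 2 faulted, Brake trips, C watchdog 2 fails, Forward fieldbus link 2 fails, Inboard motor degraded, Lower servo drive offline, Primary safety controller is out, Right limit switch faulted, Secondary fieldbus link is down, Upper resolver is out, Upper watchdog degraded}; {#1 e-stop relay is inoperative, #3 joint encoder is out, Auxiliary safety controller 2 degraded, Backup joint encoder 2 faulted, Brake trips, Inboard motor 2 lost, Inboard motor degraded, Lower servo drive offline, Primary safety controller is out, Right limit switch faulted, Secondary fieldbus link is down, Upper resolver is out, Upper watchdog degraded}; {#1 brake 2 fails, #1 e-stop relay is inoperative, #3 joint encoder is out, Auxiliary safety controller 2 degraded, Backup joint encoder 2 faulted, Brake trips, Inboard motor degraded, Lower servo drive offline, Primary safety controller is out, Right limit switch faulted, Secondary fieldbus link is down, Upper resolver is out, Upper watchdog degraded}.

4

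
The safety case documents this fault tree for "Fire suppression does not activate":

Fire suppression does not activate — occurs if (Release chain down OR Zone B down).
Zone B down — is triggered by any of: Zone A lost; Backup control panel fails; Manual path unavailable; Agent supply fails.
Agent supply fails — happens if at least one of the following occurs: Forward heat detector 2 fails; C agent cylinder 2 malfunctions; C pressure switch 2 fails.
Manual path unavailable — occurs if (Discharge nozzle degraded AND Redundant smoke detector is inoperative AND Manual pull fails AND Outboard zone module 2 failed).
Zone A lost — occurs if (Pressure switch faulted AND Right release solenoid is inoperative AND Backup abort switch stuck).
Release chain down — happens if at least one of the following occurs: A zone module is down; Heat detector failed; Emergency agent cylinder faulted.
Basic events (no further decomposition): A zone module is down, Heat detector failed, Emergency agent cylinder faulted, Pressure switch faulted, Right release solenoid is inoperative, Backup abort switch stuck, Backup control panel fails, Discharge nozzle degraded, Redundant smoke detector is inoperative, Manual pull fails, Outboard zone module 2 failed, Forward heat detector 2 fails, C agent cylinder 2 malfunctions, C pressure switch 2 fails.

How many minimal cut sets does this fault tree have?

9

Release chain down [OR]: union of children's cut sets → 3 cut set(s).
Zone A lost [AND]: one cut set from each child combined → 1 × 1 × 1 = 1 cut set(s).
Manual path unavailable [AND]: one cut set from each child combined → 1 × 1 × 1 × 1 = 1 cut set(s).
Agent supply fails [OR]: union of children's cut sets → 3 cut set(s).
Zone B down [OR]: union of children's cut sets → 6 cut set(s).
Fire suppression does not activate [OR]: union of children's cut sets → 9 cut set(s).
Minimal cut sets: {A zone module is down}; {Heat detector failed}; {Emergency agent cylinder faulted}; {Backup abort switch stuck, Pressure switch faulted, Right release solenoid is inoperative}; {Backup control panel fails}; {Discharge nozzle degraded, Manual pull fails, Outboard zone module 2 failed, Redundant smoke detector is inoperative}; {Forward heat detector 2 fails}; {C agent cylinder 2 malfunctions}; {C pressure switch 2 fails}.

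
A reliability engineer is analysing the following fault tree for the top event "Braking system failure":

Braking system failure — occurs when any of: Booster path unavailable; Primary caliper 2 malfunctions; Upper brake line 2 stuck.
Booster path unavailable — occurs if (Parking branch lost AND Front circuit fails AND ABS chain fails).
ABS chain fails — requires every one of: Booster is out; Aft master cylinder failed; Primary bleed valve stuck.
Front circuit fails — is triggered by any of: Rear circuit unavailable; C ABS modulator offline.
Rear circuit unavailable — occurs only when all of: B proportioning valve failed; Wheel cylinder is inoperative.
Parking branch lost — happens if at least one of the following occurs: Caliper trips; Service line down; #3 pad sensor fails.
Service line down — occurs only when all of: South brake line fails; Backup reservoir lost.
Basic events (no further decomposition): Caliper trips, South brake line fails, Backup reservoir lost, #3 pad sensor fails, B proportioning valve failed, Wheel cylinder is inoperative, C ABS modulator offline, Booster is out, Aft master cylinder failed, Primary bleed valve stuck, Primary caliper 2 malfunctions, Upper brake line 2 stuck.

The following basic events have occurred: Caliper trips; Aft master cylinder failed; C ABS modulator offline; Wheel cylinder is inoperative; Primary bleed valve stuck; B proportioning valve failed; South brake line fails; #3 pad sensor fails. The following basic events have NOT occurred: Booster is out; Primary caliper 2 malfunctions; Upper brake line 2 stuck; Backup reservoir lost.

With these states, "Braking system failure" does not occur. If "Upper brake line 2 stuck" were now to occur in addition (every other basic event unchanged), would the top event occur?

Counterfactual: set "Upper brake line 2 stuck" to occurred.
Service line down [AND]: South brake line fails=occurs, Backup reservoir lost=not → not all inputs occur → does not occur.
Parking branch lost [OR]: Caliper trips=occurs, Service line down=not, #3 pad sensor fails=occurs → at least one input occurs → occurs.
Rear circuit unavailable [AND]: B proportioning valve failed=occurs, Wheel cylinder is inoperative=occurs → all inputs occur → occurs.
Front circuit fails [OR]: Rear circuit unavailable=occurs, C ABS modulator offline=occurs → at least one input occurs → occurs.
ABS chain fails [AND]: Booster is out=not, Aft master cylinder failed=occurs, Primary bleed valve stuck=occurs → not all inputs occur → does not occur.
Booster path unavailable [AND]: Parking branch lost=occurs, Front circuit fails=occurs, ABS chain fails=not → not all inputs occur → does not occur.
Braking system failure [OR]: Booster path unavailable=not, Primary caliper 2 malfunctions=not, Upper brake line 2 stuck=occurs → at least one input occurs → occurs.

Yes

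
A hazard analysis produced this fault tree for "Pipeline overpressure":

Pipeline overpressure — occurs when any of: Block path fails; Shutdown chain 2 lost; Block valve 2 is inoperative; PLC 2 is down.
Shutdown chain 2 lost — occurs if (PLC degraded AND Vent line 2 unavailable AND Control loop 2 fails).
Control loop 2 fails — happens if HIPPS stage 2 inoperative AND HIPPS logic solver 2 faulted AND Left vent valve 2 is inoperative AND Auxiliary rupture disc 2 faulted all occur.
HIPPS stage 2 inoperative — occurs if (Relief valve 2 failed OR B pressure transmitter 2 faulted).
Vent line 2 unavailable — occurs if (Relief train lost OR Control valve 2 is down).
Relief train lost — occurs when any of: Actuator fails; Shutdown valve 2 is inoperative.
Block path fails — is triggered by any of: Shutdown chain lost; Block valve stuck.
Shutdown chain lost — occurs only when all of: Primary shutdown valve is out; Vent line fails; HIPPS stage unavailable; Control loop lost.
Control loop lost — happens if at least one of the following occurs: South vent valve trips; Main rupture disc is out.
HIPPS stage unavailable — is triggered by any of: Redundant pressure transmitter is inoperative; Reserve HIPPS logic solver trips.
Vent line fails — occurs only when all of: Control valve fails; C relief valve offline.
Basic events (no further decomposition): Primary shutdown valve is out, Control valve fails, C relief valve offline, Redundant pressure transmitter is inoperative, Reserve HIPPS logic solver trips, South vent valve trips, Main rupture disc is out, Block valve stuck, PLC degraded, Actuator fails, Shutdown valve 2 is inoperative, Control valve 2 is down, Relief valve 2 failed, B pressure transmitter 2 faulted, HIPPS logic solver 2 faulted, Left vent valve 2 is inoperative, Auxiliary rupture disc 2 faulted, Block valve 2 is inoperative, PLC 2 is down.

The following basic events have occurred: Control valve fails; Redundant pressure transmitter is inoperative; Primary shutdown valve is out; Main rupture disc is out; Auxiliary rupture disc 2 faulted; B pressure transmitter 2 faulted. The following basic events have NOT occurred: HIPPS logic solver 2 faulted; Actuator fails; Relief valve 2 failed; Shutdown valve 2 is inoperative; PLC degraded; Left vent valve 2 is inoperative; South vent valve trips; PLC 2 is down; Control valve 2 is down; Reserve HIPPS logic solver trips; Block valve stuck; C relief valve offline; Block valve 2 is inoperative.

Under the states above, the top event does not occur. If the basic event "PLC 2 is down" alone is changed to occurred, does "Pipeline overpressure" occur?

Yes

Counterfactual: set "PLC 2 is down" to occurred.
Vent line fails [AND]: Control valve fails=occurs, C relief valve offline=not → not all inputs occur → does not occur.
HIPPS stage unavailable [OR]: Redundant pressure transmitter is inoperative=occurs, Reserve HIPPS logic solver trips=not → at least one input occurs → occurs.
Control loop lost [OR]: South vent valve trips=not, Main rupture disc is out=occurs → at least one input occurs → occurs.
Shutdown chain lost [AND]: Primary shutdown valve is out=occurs, Vent line fails=not, HIPPS stage unavailable=occurs, Control loop lost=occurs → not all inputs occur → does not occur.
Block path fails [OR]: Shutdown chain lost=not, Block valve stuck=not → no input occurs → does not occur.
Relief train lost [OR]: Actuator fails=not, Shutdown valve 2 is inoperative=not → no input occurs → does not occur.
Vent line 2 unavailable [OR]: Relief train lost=not, Control valve 2 is down=not → no input occurs → does not occur.
HIPPS stage 2 inoperative [OR]: Relief valve 2 failed=not, B pressure transmitter 2 faulted=occurs → at least one input occurs → occurs.
Control loop 2 fails [AND]: HIPPS stage 2 inoperative=occurs, HIPPS logic solver 2 faulted=not, Left vent valve 2 is inoperative=not, Auxiliary rupture disc 2 faulted=occurs → not all inputs occur → does not occur.
Shutdown chain 2 lost [AND]: PLC degraded=not, Vent line 2 unavailable=not, Control loop 2 fails=not → not all inputs occur → does not occur.
Pipeline overpressure [OR]: Block path fails=not, Shutdown chain 2 lost=not, Block valve 2 is inoperative=not, PLC 2 is down=occurs → at least one input occurs → occurs.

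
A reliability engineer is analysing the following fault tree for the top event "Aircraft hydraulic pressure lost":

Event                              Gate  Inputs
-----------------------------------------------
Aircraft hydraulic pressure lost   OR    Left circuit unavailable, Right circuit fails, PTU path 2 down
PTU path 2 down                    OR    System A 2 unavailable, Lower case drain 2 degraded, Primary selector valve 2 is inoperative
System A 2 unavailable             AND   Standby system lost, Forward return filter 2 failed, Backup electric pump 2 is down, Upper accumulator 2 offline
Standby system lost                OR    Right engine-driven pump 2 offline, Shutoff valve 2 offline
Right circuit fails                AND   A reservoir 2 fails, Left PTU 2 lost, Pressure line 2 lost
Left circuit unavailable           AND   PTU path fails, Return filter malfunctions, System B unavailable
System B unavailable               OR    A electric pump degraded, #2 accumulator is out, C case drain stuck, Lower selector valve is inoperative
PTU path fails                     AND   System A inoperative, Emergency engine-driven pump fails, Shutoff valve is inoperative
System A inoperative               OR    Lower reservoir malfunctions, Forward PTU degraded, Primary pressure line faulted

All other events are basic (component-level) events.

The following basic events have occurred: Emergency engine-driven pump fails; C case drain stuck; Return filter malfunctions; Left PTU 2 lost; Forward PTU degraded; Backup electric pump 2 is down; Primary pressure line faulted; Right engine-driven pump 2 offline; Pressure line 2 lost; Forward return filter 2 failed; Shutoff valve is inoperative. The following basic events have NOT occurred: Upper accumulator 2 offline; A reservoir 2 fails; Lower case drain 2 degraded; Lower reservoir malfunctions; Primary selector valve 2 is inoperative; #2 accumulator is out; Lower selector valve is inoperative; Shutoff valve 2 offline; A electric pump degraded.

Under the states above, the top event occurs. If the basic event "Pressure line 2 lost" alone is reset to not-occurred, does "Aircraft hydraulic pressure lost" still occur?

Yes

Counterfactual: set "Pressure line 2 lost" to not occurred.
System A inoperative [OR]: Lower reservoir malfunctions=not, Forward PTU degraded=occurs, Primary pressure line faulted=occurs → at least one input occurs → occurs.
PTU path fails [AND]: System A inoperative=occurs, Emergency engine-driven pump fails=occurs, Shutoff valve is inoperative=occurs → all inputs occur → occurs.
System B unavailable [OR]: A electric pump degraded=not, #2 accumulator is out=not, C case drain stuck=occurs, Lower selector valve is inoperative=not → at least one input occurs → occurs.
Left circuit unavailable [AND]: PTU path fails=occurs, Return filter malfunctions=occurs, System B unavailable=occurs → all inputs occur → occurs.
Right circuit fails [AND]: A reservoir 2 fails=not, Left PTU 2 lost=occurs, Pressure line 2 lost=not → not all inputs occur → does not occur.
Standby system lost [OR]: Right engine-driven pump 2 offline=occurs, Shutoff valve 2 offline=not → at least one input occurs → occurs.
System A 2 unavailable [AND]: Standby system lost=occurs, Forward return filter 2 failed=occurs, Backup electric pump 2 is down=occurs, Upper accumulator 2 offline=not → not all inputs occur → does not occur.
PTU path 2 down [OR]: System A 2 unavailable=not, Lower case drain 2 degraded=not, Primary selector valve 2 is inoperative=not → no input occurs → does not occur.
Aircraft hydraulic pressure lost [OR]: Left circuit unavailable=occurs, Right circuit fails=not, PTU path 2 down=not → at least one input occurs → occurs.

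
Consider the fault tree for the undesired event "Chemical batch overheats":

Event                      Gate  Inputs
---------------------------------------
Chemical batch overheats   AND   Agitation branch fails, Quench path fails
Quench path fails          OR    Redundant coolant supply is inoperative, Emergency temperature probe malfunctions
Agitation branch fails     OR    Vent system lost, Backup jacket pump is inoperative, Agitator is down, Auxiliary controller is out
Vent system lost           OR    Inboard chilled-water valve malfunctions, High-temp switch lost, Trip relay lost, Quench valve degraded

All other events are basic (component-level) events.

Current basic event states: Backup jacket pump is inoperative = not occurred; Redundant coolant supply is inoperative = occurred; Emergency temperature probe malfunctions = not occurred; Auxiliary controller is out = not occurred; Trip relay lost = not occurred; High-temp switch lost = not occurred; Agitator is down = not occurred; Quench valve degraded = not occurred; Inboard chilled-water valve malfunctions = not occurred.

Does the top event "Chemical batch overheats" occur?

No

Vent system lost [OR]: Inboard chilled-water valve malfunctions=not, High-temp switch lost=not, Trip relay lost=not, Quench valve degraded=not → no input occurs → does not occur.
Agitation branch fails [OR]: Vent system lost=not, Backup jacket pump is inoperative=not, Agitator is down=not, Auxiliary controller is out=not → no input occurs → does not occur.
Quench path fails [OR]: Redundant coolant supply is inoperative=occurs, Emergency temperature probe malfunctions=not → at least one input occurs → occurs.
Chemical batch overheats [AND]: Agitation branch fails=not, Quench path fails=occurs → not all inputs occur → does not occur.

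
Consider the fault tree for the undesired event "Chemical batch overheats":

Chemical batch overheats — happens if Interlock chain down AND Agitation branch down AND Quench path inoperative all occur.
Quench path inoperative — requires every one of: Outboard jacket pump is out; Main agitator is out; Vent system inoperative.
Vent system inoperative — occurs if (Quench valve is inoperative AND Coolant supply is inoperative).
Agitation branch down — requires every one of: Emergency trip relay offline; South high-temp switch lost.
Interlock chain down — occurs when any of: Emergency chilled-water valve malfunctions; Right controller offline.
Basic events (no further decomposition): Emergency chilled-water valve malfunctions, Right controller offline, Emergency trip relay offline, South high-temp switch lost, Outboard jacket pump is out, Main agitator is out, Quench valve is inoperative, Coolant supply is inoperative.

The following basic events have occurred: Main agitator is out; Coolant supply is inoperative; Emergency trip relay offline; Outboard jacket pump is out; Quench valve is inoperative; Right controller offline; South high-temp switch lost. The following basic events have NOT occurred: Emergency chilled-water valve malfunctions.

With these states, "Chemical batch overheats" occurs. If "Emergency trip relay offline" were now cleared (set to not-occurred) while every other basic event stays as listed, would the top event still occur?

Counterfactual: set "Emergency trip relay offline" to not occurred.
Interlock chain down [OR]: Emergency chilled-water valve malfunctions=not, Right controller offline=occurs → at least one input occurs → occurs.
Agitation branch down [AND]: Emergency trip relay offline=not, South high-temp switch lost=occurs → not all inputs occur → does not occur.
Vent system inoperative [AND]: Quench valve is inoperative=occurs, Coolant supply is inoperative=occurs → all inputs occur → occurs.
Quench path inoperative [AND]: Outboard jacket pump is out=occurs, Main agitator is out=occurs, Vent system inoperative=occurs → all inputs occur → occurs.
Chemical batch overheats [AND]: Interlock chain down=occurs, Agitation branch down=not, Quench path inoperative=occurs → not all inputs occur → does not occur.

No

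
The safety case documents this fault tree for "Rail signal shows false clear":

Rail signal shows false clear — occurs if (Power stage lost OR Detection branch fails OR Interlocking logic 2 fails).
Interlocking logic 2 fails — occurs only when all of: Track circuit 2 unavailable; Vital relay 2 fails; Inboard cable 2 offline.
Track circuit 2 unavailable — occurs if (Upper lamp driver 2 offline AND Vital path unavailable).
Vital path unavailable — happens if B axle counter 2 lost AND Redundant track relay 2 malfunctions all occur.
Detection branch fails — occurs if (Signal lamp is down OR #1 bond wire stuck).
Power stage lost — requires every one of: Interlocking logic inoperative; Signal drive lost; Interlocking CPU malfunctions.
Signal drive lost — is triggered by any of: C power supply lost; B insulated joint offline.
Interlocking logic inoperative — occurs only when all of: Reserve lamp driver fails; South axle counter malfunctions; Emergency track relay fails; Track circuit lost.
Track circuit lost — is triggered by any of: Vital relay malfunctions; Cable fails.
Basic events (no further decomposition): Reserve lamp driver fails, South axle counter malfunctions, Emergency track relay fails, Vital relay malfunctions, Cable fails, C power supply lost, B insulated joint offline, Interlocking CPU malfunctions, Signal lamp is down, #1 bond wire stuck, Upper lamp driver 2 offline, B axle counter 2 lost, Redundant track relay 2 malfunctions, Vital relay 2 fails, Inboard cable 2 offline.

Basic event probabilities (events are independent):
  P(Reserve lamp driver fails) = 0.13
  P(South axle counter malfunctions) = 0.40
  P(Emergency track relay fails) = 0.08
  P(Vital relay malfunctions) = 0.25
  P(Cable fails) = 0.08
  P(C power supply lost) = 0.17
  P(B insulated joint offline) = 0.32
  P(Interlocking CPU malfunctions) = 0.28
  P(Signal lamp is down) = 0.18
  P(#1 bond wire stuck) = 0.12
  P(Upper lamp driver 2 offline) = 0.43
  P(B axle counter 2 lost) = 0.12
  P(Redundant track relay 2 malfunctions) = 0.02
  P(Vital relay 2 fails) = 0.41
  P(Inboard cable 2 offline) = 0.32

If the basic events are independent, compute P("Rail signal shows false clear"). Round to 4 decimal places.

P(Track circuit lost) [OR] = 1 − (1−0.25) × (1−0.08) = 0.310000
P(Interlocking logic inoperative) [AND] = 0.13 × 0.40 × 0.08 × 0.310000 = 0.001290
P(Signal drive lost) [OR] = 1 − (1−0.17) × (1−0.32) = 0.435600
P(Power stage lost) [AND] = 0.001290 × 0.435600 × 0.28 = 0.000157
P(Detection branch fails) [OR] = 1 − (1−0.18) × (1−0.12) = 0.278400
P(Vital path unavailable) [AND] = 0.12 × 0.02 = 0.002400
P(Track circuit 2 unavailable) [AND] = 0.43 × 0.002400 = 0.001032
P(Interlocking logic 2 fails) [AND] = 0.001032 × 0.41 × 0.32 = 0.000135
P(Rail signal shows false clear) [OR] = 1 − (1−0.000157) × (1−0.278400) × (1−0.000135) = 0.278611
Rounded to 4 decimal places: P(Rail signal shows false clear) ≈ 0.2786.

0.2786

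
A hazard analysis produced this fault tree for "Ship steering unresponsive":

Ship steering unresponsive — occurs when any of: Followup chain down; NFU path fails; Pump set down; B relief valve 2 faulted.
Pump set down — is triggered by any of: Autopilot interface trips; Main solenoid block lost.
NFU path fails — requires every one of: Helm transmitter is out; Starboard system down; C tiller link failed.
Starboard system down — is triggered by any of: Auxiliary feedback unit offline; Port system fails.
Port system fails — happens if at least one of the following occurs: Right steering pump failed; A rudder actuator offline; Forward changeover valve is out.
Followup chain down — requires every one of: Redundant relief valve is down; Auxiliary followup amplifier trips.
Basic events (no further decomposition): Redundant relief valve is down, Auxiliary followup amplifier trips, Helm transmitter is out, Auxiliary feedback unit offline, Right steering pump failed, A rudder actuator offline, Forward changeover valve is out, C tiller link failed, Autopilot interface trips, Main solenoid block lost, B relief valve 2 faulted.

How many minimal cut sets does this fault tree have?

Followup chain down [AND]: one cut set from each child combined → 1 × 1 = 1 cut set(s).
Port system fails [OR]: union of children's cut sets → 3 cut set(s).
Starboard system down [OR]: union of children's cut sets → 4 cut set(s).
NFU path fails [AND]: one cut set from each child combined → 1 × 4 × 1 = 4 cut set(s).
Pump set down [OR]: union of children's cut sets → 2 cut set(s).
Ship steering unresponsive [OR]: union of children's cut sets → 8 cut set(s).
Minimal cut sets: {Auxiliary followup amplifier trips, Redundant relief valve is down}; {Auxiliary feedback unit offline, C tiller link failed, Helm transmitter is out}; {C tiller link failed, Helm transmitter is out, Right steering pump failed}; {A rudder actuator offline, C tiller link failed, Helm transmitter is out}; {C tiller link failed, Forward changeover valve is out, Helm transmitter is out}; {Autopilot interface trips}; {Main solenoid block lost}; {B relief valve 2 faulted}.

8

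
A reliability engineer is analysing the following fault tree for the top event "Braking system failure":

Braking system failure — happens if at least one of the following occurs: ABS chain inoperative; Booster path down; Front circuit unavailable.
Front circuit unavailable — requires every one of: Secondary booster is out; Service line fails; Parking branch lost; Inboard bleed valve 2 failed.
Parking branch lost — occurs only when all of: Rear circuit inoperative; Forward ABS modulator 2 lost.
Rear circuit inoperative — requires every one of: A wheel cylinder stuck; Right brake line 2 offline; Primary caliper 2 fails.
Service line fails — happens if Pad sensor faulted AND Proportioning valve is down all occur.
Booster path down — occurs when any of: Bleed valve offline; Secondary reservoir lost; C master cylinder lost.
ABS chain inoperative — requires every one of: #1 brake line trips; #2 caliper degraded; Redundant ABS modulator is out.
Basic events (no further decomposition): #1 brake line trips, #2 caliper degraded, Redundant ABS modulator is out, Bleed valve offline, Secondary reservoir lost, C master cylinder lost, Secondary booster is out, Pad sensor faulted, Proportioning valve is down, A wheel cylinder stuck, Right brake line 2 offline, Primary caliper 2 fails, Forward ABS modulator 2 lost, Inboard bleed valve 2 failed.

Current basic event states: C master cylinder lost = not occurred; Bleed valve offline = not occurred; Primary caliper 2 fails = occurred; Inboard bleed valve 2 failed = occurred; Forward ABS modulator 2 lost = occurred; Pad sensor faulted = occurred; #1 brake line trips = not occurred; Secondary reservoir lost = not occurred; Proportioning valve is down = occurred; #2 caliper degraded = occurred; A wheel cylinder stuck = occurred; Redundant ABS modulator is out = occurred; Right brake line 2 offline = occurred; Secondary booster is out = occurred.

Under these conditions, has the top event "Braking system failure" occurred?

ABS chain inoperative [AND]: #1 brake line trips=not, #2 caliper degraded=occurs, Redundant ABS modulator is out=occurs → not all inputs occur → does not occur.
Booster path down [OR]: Bleed valve offline=not, Secondary reservoir lost=not, C master cylinder lost=not → no input occurs → does not occur.
Service line fails [AND]: Pad sensor faulted=occurs, Proportioning valve is down=occurs → all inputs occur → occurs.
Rear circuit inoperative [AND]: A wheel cylinder stuck=occurs, Right brake line 2 offline=occurs, Primary caliper 2 fails=occurs → all inputs occur → occurs.
Parking branch lost [AND]: Rear circuit inoperative=occurs, Forward ABS modulator 2 lost=occurs → all inputs occur → occurs.
Front circuit unavailable [AND]: Secondary booster is out=occurs, Service line fails=occurs, Parking branch lost=occurs, Inboard bleed valve 2 failed=occurs → all inputs occur → occurs.
Braking system failure [OR]: ABS chain inoperative=not, Booster path down=not, Front circuit unavailable=occurs → at least one input occurs → occurs.

Yes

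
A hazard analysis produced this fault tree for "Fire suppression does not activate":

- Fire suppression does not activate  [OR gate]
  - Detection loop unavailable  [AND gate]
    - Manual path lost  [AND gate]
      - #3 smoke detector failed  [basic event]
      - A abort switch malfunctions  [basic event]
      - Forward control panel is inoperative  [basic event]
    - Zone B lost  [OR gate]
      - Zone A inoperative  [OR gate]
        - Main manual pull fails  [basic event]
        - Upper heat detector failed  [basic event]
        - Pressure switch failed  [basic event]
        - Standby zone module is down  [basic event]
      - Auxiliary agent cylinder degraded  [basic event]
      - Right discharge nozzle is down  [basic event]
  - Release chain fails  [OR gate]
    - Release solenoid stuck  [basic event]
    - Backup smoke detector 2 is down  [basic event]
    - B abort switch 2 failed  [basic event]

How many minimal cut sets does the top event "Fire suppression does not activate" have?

Manual path lost [AND]: one cut set from each child combined → 1 × 1 × 1 = 1 cut set(s).
Zone A inoperative [OR]: union of children's cut sets → 4 cut set(s).
Zone B lost [OR]: union of children's cut sets → 6 cut set(s).
Detection loop unavailable [AND]: one cut set from each child combined → 1 × 6 = 6 cut set(s).
Release chain fails [OR]: union of children's cut sets → 3 cut set(s).
Fire suppression does not activate [OR]: union of children's cut sets → 9 cut set(s).
Minimal cut sets: {#3 smoke detector failed, A abort switch malfunctions, Forward control panel is inoperative, Main manual pull fails}; {#3 smoke detector failed, A abort switch malfunctions, Forward control panel is inoperative, Upper heat detector failed}; {#3 smoke detector failed, A abort switch malfunctions, Forward control panel is inoperative, Pressure switch failed}; {#3 smoke detector failed, A abort switch malfunctions, Forward control panel is inoperative, Standby zone module is down}; {#3 smoke detector failed, A abort switch malfunctions, Auxiliary agent cylinder degraded, Forward control panel is inoperative}; {#3 smoke detector failed, A abort switch malfunctions, Forward control panel is inoperative, Right discharge nozzle is down}; {Release solenoid stuck}; {Backup smoke detector 2 is down}; {B abort switch 2 failed}.

9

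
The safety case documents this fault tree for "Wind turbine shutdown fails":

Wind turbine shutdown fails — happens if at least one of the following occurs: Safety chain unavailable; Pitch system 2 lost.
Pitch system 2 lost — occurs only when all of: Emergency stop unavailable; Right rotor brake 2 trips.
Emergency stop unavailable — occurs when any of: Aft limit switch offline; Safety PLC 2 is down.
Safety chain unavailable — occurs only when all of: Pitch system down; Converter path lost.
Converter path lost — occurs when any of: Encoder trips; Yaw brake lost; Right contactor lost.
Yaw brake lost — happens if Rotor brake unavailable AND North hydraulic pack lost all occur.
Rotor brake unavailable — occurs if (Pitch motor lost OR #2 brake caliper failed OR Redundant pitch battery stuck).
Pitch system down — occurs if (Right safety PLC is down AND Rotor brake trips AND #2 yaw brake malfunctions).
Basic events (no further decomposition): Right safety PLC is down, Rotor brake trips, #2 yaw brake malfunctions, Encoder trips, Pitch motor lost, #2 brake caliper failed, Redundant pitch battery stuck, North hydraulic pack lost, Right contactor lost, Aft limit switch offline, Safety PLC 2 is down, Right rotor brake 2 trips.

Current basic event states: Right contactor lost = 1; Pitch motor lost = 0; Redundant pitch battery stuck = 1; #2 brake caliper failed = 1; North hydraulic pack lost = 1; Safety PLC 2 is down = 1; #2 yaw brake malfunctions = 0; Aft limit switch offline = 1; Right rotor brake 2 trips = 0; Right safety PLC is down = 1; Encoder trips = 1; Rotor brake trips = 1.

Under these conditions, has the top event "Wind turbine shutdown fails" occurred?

No

Pitch system down [AND]: Right safety PLC is down=occurs, Rotor brake trips=occurs, #2 yaw brake malfunctions=not → not all inputs occur → does not occur.
Rotor brake unavailable [OR]: Pitch motor lost=not, #2 brake caliper failed=occurs, Redundant pitch battery stuck=occurs → at least one input occurs → occurs.
Yaw brake lost [AND]: Rotor brake unavailable=occurs, North hydraulic pack lost=occurs → all inputs occur → occurs.
Converter path lost [OR]: Encoder trips=occurs, Yaw brake lost=occurs, Right contactor lost=occurs → at least one input occurs → occurs.
Safety chain unavailable [AND]: Pitch system down=not, Converter path lost=occurs → not all inputs occur → does not occur.
Emergency stop unavailable [OR]: Aft limit switch offline=occurs, Safety PLC 2 is down=occurs → at least one input occurs → occurs.
Pitch system 2 lost [AND]: Emergency stop unavailable=occurs, Right rotor brake 2 trips=not → not all inputs occur → does not occur.
Wind turbine shutdown fails [OR]: Safety chain unavailable=not, Pitch system 2 lost=not → no input occurs → does not occur.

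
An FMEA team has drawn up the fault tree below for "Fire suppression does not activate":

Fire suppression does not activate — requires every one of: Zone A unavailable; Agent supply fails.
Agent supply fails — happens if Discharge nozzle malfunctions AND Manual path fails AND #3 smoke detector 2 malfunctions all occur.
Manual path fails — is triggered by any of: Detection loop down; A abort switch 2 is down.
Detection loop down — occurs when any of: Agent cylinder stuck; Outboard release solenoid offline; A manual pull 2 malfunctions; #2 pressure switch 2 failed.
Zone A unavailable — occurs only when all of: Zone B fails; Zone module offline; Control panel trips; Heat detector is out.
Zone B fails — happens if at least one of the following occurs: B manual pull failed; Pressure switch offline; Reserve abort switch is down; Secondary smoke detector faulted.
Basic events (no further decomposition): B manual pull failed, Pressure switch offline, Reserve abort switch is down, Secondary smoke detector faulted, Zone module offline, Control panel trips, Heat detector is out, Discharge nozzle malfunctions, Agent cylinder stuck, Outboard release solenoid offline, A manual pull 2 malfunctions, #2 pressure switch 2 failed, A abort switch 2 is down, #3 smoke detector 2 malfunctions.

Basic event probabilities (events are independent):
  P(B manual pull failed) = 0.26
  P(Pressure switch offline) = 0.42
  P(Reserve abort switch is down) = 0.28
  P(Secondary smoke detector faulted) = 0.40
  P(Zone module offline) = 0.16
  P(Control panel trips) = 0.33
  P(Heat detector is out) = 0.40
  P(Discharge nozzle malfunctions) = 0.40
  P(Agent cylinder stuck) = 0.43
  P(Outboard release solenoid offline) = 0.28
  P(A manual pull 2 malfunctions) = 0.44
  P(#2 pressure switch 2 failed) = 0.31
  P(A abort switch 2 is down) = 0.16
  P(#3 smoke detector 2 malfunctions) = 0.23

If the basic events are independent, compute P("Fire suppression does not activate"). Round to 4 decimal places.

0.0014

P(Zone B fails) [OR] = 1 − (1−0.26) × (1−0.42) × (1−0.28) × (1−0.40) = 0.814586
P(Zone A unavailable) [AND] = 0.814586 × 0.16 × 0.33 × 0.40 = 0.017204
P(Detection loop down) [OR] = 1 − (1−0.43) × (1−0.28) × (1−0.44) × (1−0.31) = 0.841421
P(Manual path fails) [OR] = 1 − (1−0.841421) × (1−0.16) = 0.866794
P(Agent supply fails) [AND] = 0.40 × 0.866794 × 0.23 = 0.079745
P(Fire suppression does not activate) [AND] = 0.017204 × 0.079745 = 0.001372
Rounded to 4 decimal places: P(Fire suppression does not activate) ≈ 0.0014.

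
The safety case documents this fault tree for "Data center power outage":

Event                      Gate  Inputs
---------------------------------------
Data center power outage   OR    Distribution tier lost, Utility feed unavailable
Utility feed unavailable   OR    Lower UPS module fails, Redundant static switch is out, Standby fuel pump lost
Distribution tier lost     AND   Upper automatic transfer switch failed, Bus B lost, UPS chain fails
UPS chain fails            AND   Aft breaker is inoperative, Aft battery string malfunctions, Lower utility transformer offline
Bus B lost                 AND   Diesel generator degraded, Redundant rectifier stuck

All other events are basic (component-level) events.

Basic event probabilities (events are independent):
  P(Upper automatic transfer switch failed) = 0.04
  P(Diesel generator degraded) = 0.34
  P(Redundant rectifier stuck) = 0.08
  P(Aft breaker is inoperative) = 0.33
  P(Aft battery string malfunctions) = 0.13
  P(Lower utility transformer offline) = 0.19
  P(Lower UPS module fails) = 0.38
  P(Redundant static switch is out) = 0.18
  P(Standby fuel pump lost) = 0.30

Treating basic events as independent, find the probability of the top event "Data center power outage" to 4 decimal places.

0.6441

P(Bus B lost) [AND] = 0.34 × 0.08 = 0.027200
P(UPS chain fails) [AND] = 0.33 × 0.13 × 0.19 = 0.008151
P(Distribution tier lost) [AND] = 0.04 × 0.027200 × 0.008151 = 0.000009
P(Utility feed unavailable) [OR] = 1 − (1−0.38) × (1−0.18) × (1−0.30) = 0.644120
P(Data center power outage) [OR] = 1 − (1−0.000009) × (1−0.644120) = 0.644123
Rounded to 4 decimal places: P(Data center power outage) ≈ 0.6441.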